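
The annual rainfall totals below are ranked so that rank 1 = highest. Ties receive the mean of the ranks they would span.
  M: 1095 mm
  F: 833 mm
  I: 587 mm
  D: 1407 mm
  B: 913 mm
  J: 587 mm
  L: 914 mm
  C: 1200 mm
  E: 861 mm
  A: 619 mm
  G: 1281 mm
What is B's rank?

Sorted (descending): 1407, 1281, 1200, 1095, 914, 913, 861, 833, 619, 587, 587
The 2 values of 587 occupy positions 10–11 → average rank (10+11)/2 = 10.5.
B has value 913 mm → rank 6.

6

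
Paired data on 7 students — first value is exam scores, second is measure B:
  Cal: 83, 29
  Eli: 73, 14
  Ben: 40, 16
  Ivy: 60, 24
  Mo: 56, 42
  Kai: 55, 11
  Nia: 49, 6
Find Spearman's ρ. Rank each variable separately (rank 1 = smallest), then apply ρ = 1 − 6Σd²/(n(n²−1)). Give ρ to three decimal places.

0.464

Ranks of variable 1: 7, 6, 1, 5, 4, 3, 2
Ranks of variable 2: 6, 3, 4, 5, 7, 2, 1
d = r₁ − r₂: 1, 3, -3, 0, -3, 1, 1
d²: 1, 9, 9, 0, 9, 1, 1; Σd² = 30
ρ = 1 − 6·30/(7·48) = 1 − 180/336 = 0.464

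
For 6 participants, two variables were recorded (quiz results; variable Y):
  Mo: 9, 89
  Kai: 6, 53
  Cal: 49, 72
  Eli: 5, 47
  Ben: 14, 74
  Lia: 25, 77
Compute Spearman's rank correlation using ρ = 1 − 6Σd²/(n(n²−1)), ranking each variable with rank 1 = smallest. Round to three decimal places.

0.486

Ranks of variable 1: 3, 2, 6, 1, 4, 5
Ranks of variable 2: 6, 2, 3, 1, 4, 5
d = r₁ − r₂: -3, 0, 3, 0, 0, 0
d²: 9, 0, 9, 0, 0, 0; Σd² = 18
ρ = 1 − 6·18/(6·35) = 1 − 108/210 = 0.486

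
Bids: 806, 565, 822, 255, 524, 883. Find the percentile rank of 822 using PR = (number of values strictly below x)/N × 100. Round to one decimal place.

66.7

N = 6.
Strictly below 822: 4. Equal to 822: 1.
PR = 4/6 × 100 = 66.7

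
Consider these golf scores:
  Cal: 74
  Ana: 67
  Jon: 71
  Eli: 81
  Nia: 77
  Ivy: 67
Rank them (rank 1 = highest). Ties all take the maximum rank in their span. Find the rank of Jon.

4

Sorted (descending): 81, 77, 74, 71, 67, 67
The 2 values of 67 occupy positions 5–6 → each gets rank 6.
Jon has value 71 → rank 4.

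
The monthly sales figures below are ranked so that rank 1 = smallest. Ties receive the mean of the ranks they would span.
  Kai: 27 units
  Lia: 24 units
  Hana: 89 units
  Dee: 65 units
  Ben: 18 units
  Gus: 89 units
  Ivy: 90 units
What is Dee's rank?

4

Sorted (ascending): 18, 24, 27, 65, 89, 89, 90
The 2 values of 89 occupy positions 5–6 → average rank (5+6)/2 = 5.5.
Dee has value 65 units → rank 4.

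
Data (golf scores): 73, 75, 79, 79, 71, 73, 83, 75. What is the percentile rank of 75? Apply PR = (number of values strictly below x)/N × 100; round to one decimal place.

N = 8.
Strictly below 75: 3. Equal to 75: 2.
PR = 3/8 × 100 = 37.5

37.5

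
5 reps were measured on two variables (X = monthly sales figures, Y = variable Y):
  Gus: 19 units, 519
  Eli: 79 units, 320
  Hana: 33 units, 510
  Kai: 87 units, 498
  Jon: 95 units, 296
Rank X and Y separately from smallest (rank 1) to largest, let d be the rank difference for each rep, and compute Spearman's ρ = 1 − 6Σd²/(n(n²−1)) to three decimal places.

Ranks of variable 1: 1, 3, 2, 4, 5
Ranks of variable 2: 5, 2, 4, 3, 1
d = r₁ − r₂: -4, 1, -2, 1, 4
d²: 16, 1, 4, 1, 16; Σd² = 38
ρ = 1 − 6·38/(5·24) = 1 − 228/120 = -0.900

-0.900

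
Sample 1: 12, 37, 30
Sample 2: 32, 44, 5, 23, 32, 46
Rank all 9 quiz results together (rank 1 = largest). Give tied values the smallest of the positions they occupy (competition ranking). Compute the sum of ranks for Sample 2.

Sorted (descending): 46, 44, 37, 32, 32, 30, 23, 12, 5
The 2 values of 32 occupy positions 4–5 → each gets rank 4.
Sample 2 values → pooled ranks: 32→4, 44→2, 5→9, 23→7, 32→4, 46→1
Rank sum = 4 + 2 + 9 + 7 + 4 + 1 = 27

27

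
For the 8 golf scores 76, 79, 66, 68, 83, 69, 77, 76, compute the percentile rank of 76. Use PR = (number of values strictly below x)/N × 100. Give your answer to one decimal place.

N = 8.
Strictly below 76: 3. Equal to 76: 2.
PR = 3/8 × 100 = 37.5

37.5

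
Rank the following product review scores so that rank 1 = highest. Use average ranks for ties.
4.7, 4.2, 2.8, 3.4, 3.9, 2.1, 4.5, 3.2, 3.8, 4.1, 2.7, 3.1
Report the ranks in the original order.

1, 3, 10, 7, 5, 12, 2, 8, 6, 4, 11, 9

Sorted (descending): 4.7, 4.5, 4.2, 4.1, 3.9, 3.8, 3.4, 3.2, 3.1, 2.8, 2.7, 2.1
No ties — each value takes its position as its rank.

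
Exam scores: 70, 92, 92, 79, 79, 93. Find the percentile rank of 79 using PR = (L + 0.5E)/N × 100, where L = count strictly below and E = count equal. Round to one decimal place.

33.3

N = 6.
Strictly below 79: 1. Equal to 79: 2.
PR = (1 + 0.5·2)/6 × 100 = 33.3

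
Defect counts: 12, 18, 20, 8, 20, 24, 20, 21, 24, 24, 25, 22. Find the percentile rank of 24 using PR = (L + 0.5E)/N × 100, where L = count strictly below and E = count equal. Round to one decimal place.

N = 12.
Strictly below 24: 8. Equal to 24: 3.
PR = (8 + 0.5·3)/12 × 100 = 79.2

79.2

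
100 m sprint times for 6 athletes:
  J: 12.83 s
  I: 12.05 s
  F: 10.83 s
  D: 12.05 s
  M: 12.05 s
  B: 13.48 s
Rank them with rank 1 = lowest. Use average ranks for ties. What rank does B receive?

Sorted (ascending): 10.83, 12.05, 12.05, 12.05, 12.83, 13.48
The 3 values of 12.05 occupy positions 2–4 → average rank 3.
B has value 13.48 s → rank 6.

6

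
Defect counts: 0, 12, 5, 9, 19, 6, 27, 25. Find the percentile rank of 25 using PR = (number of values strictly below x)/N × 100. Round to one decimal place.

N = 8.
Strictly below 25: 6. Equal to 25: 1.
PR = 6/8 × 100 = 75.0

75.0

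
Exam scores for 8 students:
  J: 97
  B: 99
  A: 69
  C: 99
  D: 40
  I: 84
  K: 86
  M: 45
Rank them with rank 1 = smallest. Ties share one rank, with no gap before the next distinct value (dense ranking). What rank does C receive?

Sorted (ascending): 40, 45, 69, 84, 86, 97, 99, 99
The 2 values of 99 share dense rank 7.
Remaining distinct values take the next consecutive integers.
C has value 99 → rank 7.

7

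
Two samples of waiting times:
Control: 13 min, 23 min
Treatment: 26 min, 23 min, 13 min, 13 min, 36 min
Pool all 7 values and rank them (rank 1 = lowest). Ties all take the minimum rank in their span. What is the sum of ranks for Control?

5

Sorted (ascending): 13, 13, 13, 23, 23, 26, 36
The 3 values of 13 occupy positions 1–3 → each gets rank 1.
The 2 values of 23 occupy positions 4–5 → each gets rank 4.
Control values → pooled ranks: 13→1, 23→4
Rank sum = 1 + 4 = 5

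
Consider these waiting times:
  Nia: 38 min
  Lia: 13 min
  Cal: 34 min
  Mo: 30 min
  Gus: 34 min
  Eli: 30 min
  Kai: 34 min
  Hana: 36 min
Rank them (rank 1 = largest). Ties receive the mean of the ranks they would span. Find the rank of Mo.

6.5

Sorted (descending): 38, 36, 34, 34, 34, 30, 30, 13
The 3 values of 34 occupy positions 3–5 → average rank 4.
The 2 values of 30 occupy positions 6–7 → average rank (6+7)/2 = 6.5.
Mo has value 30 min → rank 6.5.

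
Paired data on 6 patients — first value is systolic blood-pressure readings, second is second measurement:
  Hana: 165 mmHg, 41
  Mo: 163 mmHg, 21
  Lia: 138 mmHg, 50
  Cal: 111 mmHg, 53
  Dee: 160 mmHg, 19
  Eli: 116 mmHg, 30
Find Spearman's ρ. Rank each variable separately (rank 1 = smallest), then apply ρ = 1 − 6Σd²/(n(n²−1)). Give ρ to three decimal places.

Ranks of variable 1: 6, 5, 3, 1, 4, 2
Ranks of variable 2: 4, 2, 5, 6, 1, 3
d = r₁ − r₂: 2, 3, -2, -5, 3, -1
d²: 4, 9, 4, 25, 9, 1; Σd² = 52
ρ = 1 − 6·52/(6·35) = 1 − 312/210 = -0.486

-0.486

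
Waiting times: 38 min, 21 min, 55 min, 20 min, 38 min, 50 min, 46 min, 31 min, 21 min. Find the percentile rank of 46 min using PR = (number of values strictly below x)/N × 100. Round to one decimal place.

66.7

N = 9.
Strictly below 46: 6. Equal to 46: 1.
PR = 6/9 × 100 = 66.7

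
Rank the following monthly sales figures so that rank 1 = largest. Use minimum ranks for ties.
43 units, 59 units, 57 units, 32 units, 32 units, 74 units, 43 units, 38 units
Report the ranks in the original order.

Sorted (descending): 74, 59, 57, 43, 43, 38, 32, 32
The 2 values of 43 occupy positions 4–5 → each gets rank 4.
The 2 values of 32 occupy positions 7–8 → each gets rank 7.

4, 2, 3, 7, 7, 1, 4, 6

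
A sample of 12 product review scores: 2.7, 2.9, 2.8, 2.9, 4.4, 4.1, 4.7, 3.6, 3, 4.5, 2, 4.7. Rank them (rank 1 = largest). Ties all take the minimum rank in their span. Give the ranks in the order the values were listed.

11, 8, 10, 8, 4, 5, 1, 6, 7, 3, 12, 1

Sorted (descending): 4.7, 4.7, 4.5, 4.4, 4.1, 3.6, 3, 2.9, 2.9, 2.8, 2.7, 2
The 2 values of 4.7 occupy positions 1–2 → each gets rank 1.
The 2 values of 2.9 occupy positions 8–9 → each gets rank 8.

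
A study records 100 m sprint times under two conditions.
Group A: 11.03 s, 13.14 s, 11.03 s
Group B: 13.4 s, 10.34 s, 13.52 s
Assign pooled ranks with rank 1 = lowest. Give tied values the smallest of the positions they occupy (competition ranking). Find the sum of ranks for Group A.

Sorted (ascending): 10.34, 11.03, 11.03, 13.14, 13.4, 13.52
The 2 values of 11.03 occupy positions 2–3 → each gets rank 2.
Group A values → pooled ranks: 11.03→2, 13.14→4, 11.03→2
Rank sum = 2 + 4 + 2 = 8

8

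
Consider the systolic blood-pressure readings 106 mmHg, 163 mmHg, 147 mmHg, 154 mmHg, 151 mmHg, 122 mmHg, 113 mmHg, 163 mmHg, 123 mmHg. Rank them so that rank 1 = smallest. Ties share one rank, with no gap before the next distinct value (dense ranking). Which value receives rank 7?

154

Sorted (ascending): 106, 113, 122, 123, 147, 151, 154, 163, 163
The 2 values of 163 share dense rank 8.
Remaining distinct values take the next consecutive integers.
Rank 7 → value 154.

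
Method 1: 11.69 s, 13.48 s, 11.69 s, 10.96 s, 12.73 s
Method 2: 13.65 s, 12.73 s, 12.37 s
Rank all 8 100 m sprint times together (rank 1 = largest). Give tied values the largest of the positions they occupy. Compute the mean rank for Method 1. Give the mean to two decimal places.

5.60

Sorted (descending): 13.65, 13.48, 12.73, 12.73, 12.37, 11.69, 11.69, 10.96
The 2 values of 12.73 occupy positions 3–4 → each gets rank 4.
The 2 values of 11.69 occupy positions 6–7 → each gets rank 7.
Method 1 values → pooled ranks: 11.69→7, 13.48→2, 11.69→7, 10.96→8, 12.73→4
Mean rank = (7 + 2 + 7 + 8 + 4) / 5 = 5.60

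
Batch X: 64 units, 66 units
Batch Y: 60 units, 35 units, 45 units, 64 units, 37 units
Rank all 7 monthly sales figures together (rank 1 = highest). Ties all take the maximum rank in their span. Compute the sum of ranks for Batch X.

Sorted (descending): 66, 64, 64, 60, 45, 37, 35
The 2 values of 64 occupy positions 2–3 → each gets rank 3.
Batch X values → pooled ranks: 64→3, 66→1
Rank sum = 3 + 1 = 4

4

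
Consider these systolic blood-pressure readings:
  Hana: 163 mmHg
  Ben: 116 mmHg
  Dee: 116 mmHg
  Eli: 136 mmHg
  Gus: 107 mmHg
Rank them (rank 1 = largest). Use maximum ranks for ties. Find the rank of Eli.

Sorted (descending): 163, 136, 116, 116, 107
The 2 values of 116 occupy positions 3–4 → each gets rank 4.
Eli has value 136 mmHg → rank 2.

2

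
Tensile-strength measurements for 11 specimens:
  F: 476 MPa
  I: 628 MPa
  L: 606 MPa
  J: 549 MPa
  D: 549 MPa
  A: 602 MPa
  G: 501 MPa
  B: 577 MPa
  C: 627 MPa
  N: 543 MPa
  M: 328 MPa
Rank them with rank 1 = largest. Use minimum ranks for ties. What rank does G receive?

9

Sorted (descending): 628, 627, 606, 602, 577, 549, 549, 543, 501, 476, 328
The 2 values of 549 occupy positions 6–7 → each gets rank 6.
G has value 501 MPa → rank 9.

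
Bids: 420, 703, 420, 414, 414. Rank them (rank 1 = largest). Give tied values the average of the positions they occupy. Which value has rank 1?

703

Sorted (descending): 703, 420, 420, 414, 414
The 2 values of 420 occupy positions 2–3 → average rank (2+3)/2 = 2.5.
The 2 values of 414 occupy positions 4–5 → average rank (4+5)/2 = 4.5.
Rank 1 → value 703.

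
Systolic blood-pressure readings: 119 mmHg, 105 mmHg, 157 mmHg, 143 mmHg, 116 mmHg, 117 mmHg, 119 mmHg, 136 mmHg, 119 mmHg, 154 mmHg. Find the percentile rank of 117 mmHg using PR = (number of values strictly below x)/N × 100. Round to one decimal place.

N = 10.
Strictly below 117: 2. Equal to 117: 1.
PR = 2/10 × 100 = 20.0

20.0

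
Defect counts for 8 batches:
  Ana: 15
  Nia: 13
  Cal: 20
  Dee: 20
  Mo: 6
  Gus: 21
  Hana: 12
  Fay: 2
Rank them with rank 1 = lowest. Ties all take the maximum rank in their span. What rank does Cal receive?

Sorted (ascending): 2, 6, 12, 13, 15, 20, 20, 21
The 2 values of 20 occupy positions 6–7 → each gets rank 7.
Cal has value 20 → rank 7.

7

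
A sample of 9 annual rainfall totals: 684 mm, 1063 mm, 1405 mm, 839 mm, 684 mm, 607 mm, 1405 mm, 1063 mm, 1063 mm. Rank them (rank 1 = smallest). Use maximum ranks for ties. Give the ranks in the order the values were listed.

3, 7, 9, 4, 3, 1, 9, 7, 7

Sorted (ascending): 607, 684, 684, 839, 1063, 1063, 1063, 1405, 1405
The 2 values of 684 occupy positions 2–3 → each gets rank 3.
The 3 values of 1063 occupy positions 5–7 → each gets rank 7.
The 2 values of 1405 occupy positions 8–9 → each gets rank 9.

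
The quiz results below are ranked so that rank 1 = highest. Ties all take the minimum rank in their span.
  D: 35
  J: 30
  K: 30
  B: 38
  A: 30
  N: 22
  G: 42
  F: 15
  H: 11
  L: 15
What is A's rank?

4

Sorted (descending): 42, 38, 35, 30, 30, 30, 22, 15, 15, 11
The 3 values of 30 occupy positions 4–6 → each gets rank 4.
The 2 values of 15 occupy positions 8–9 → each gets rank 8.
A has value 30 → rank 4.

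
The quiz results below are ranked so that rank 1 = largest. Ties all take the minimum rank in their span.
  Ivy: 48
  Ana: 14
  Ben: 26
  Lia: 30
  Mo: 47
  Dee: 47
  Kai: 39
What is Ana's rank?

Sorted (descending): 48, 47, 47, 39, 30, 26, 14
The 2 values of 47 occupy positions 2–3 → each gets rank 2.
Ana has value 14 → rank 7.

7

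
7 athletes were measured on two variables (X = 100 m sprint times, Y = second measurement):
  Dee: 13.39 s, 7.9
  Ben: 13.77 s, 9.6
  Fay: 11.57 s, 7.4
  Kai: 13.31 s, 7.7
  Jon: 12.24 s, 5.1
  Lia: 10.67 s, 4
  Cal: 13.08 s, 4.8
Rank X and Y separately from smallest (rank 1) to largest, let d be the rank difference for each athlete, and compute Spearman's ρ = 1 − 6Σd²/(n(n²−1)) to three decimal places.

0.857

Ranks of variable 1: 6, 7, 2, 5, 3, 1, 4
Ranks of variable 2: 6, 7, 4, 5, 3, 1, 2
d = r₁ − r₂: 0, 0, -2, 0, 0, 0, 2
d²: 0, 0, 4, 0, 0, 0, 4; Σd² = 8
ρ = 1 − 6·8/(7·48) = 1 − 48/336 = 0.857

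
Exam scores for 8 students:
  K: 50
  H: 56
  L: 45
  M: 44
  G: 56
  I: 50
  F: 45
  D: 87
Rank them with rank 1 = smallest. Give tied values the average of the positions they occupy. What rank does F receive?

Sorted (ascending): 44, 45, 45, 50, 50, 56, 56, 87
The 2 values of 45 occupy positions 2–3 → average rank (2+3)/2 = 2.5.
The 2 values of 50 occupy positions 4–5 → average rank (4+5)/2 = 4.5.
The 2 values of 56 occupy positions 6–7 → average rank (6+7)/2 = 6.5.
F has value 45 → rank 2.5.

2.5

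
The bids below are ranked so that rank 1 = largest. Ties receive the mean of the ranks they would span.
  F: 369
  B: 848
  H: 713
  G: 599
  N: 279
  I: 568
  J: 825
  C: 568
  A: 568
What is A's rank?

6

Sorted (descending): 848, 825, 713, 599, 568, 568, 568, 369, 279
The 3 values of 568 occupy positions 5–7 → average rank 6.
A has value 568 → rank 6.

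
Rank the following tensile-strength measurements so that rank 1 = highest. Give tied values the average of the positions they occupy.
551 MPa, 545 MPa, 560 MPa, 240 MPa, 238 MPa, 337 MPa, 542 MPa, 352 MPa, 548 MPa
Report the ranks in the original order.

2, 4, 1, 8, 9, 7, 5, 6, 3

Sorted (descending): 560, 551, 548, 545, 542, 352, 337, 240, 238
No ties — each value takes its position as its rank.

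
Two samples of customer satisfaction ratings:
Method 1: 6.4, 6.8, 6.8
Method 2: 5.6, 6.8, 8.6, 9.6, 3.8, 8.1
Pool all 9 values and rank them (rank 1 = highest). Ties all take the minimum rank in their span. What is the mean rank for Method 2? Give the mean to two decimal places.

Sorted (descending): 9.6, 8.6, 8.1, 6.8, 6.8, 6.8, 6.4, 5.6, 3.8
The 3 values of 6.8 occupy positions 4–6 → each gets rank 4.
Method 2 values → pooled ranks: 5.6→8, 6.8→4, 8.6→2, 9.6→1, 3.8→9, 8.1→3
Mean rank = (8 + 4 + 2 + 1 + 9 + 3) / 6 = 4.50

4.50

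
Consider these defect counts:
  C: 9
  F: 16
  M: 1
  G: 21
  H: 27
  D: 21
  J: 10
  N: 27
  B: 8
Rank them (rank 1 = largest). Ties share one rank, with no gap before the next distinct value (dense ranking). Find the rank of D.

2

Sorted (descending): 27, 27, 21, 21, 16, 10, 9, 8, 1
The 2 values of 27 share dense rank 1.
The 2 values of 21 share dense rank 2.
Remaining distinct values take the next consecutive integers.
D has value 21 → rank 2.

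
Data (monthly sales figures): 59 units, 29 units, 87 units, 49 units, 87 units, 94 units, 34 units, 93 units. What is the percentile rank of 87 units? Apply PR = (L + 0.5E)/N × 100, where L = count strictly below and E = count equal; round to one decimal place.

N = 8.
Strictly below 87: 4. Equal to 87: 2.
PR = (4 + 0.5·2)/8 × 100 = 62.5

62.5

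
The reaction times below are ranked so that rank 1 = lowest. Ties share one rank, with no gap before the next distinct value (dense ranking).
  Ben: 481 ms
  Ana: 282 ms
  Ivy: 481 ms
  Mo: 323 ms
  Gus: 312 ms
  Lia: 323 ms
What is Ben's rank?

Sorted (ascending): 282, 312, 323, 323, 481, 481
The 2 values of 323 share dense rank 3.
The 2 values of 481 share dense rank 4.
Remaining distinct values take the next consecutive integers.
Ben has value 481 ms → rank 4.

4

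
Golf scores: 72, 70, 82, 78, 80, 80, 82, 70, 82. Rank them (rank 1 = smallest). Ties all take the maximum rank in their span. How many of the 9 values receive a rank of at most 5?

4

Sorted (ascending): 70, 70, 72, 78, 80, 80, 82, 82, 82
The 2 values of 70 occupy positions 1–2 → each gets rank 2.
The 2 values of 80 occupy positions 5–6 → each gets rank 6.
The 3 values of 82 occupy positions 7–9 → each gets rank 9.
Ranks ≤ 5: {2, 2, 3, 4} → 4 values.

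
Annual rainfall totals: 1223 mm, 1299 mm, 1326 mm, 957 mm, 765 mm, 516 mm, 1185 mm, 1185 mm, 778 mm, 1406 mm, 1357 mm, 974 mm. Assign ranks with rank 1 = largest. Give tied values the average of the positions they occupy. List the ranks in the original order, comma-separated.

Sorted (descending): 1406, 1357, 1326, 1299, 1223, 1185, 1185, 974, 957, 778, 765, 516
The 2 values of 1185 occupy positions 6–7 → average rank (6+7)/2 = 6.5.

5, 4, 3, 9, 11, 12, 6.5, 6.5, 10, 1, 2, 8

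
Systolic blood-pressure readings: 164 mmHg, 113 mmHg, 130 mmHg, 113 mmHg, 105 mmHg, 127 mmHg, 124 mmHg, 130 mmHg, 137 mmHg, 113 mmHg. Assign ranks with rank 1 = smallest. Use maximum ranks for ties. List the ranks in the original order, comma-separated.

10, 4, 8, 4, 1, 6, 5, 8, 9, 4

Sorted (ascending): 105, 113, 113, 113, 124, 127, 130, 130, 137, 164
The 3 values of 113 occupy positions 2–4 → each gets rank 4.
The 2 values of 130 occupy positions 7–8 → each gets rank 8.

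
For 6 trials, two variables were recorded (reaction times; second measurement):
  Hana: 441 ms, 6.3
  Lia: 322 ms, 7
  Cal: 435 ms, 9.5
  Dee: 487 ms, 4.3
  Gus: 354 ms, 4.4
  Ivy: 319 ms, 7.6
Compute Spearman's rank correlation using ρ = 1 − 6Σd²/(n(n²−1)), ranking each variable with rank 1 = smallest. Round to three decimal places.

-0.543

Ranks of variable 1: 5, 2, 4, 6, 3, 1
Ranks of variable 2: 3, 4, 6, 1, 2, 5
d = r₁ − r₂: 2, -2, -2, 5, 1, -4
d²: 4, 4, 4, 25, 1, 16; Σd² = 54
ρ = 1 − 6·54/(6·35) = 1 − 324/210 = -0.543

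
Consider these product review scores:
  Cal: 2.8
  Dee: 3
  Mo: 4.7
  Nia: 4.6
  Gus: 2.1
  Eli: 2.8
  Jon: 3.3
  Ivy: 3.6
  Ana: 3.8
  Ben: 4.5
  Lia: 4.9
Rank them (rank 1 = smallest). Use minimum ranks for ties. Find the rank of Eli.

2

Sorted (ascending): 2.1, 2.8, 2.8, 3, 3.3, 3.6, 3.8, 4.5, 4.6, 4.7, 4.9
The 2 values of 2.8 occupy positions 2–3 → each gets rank 2.
Eli has value 2.8 → rank 2.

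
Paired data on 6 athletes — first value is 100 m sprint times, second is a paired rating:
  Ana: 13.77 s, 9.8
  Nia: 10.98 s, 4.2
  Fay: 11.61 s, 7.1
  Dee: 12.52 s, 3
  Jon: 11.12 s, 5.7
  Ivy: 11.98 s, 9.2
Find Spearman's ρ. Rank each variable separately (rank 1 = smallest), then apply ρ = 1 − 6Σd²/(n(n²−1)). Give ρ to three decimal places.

0.429

Ranks of variable 1: 6, 1, 3, 5, 2, 4
Ranks of variable 2: 6, 2, 4, 1, 3, 5
d = r₁ − r₂: 0, -1, -1, 4, -1, -1
d²: 0, 1, 1, 16, 1, 1; Σd² = 20
ρ = 1 − 6·20/(6·35) = 1 − 120/210 = 0.429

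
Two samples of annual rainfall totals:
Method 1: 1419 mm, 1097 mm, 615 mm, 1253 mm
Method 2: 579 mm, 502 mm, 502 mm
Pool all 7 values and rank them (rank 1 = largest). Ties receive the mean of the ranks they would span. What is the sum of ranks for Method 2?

18

Sorted (descending): 1419, 1253, 1097, 615, 579, 502, 502
The 2 values of 502 occupy positions 6–7 → average rank (6+7)/2 = 6.5.
Method 2 values → pooled ranks: 579→5, 502→6.5, 502→6.5
Rank sum = 5 + 6.5 + 6.5 = 18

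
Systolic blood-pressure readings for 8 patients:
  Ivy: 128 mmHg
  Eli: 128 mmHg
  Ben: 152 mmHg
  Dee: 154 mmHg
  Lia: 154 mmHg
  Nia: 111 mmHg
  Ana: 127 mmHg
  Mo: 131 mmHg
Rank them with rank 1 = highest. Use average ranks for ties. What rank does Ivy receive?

5.5

Sorted (descending): 154, 154, 152, 131, 128, 128, 127, 111
The 2 values of 154 occupy positions 1–2 → average rank (1+2)/2 = 1.5.
The 2 values of 128 occupy positions 5–6 → average rank (5+6)/2 = 5.5.
Ivy has value 128 mmHg → rank 5.5.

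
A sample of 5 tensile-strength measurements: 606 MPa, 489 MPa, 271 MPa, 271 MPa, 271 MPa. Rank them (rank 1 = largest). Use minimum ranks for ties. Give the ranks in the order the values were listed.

1, 2, 3, 3, 3

Sorted (descending): 606, 489, 271, 271, 271
The 3 values of 271 occupy positions 3–5 → each gets rank 3.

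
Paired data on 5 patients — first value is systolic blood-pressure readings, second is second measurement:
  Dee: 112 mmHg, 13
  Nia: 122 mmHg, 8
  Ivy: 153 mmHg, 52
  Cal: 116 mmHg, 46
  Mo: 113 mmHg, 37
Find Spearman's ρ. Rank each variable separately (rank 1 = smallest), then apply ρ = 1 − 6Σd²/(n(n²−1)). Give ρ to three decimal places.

Ranks of variable 1: 1, 4, 5, 3, 2
Ranks of variable 2: 2, 1, 5, 4, 3
d = r₁ − r₂: -1, 3, 0, -1, -1
d²: 1, 9, 0, 1, 1; Σd² = 12
ρ = 1 − 6·12/(5·24) = 1 − 72/120 = 0.400

0.400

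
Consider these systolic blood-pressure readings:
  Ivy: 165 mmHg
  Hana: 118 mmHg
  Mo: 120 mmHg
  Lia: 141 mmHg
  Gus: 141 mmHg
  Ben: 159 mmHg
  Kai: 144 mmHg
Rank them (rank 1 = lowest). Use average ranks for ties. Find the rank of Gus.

3.5

Sorted (ascending): 118, 120, 141, 141, 144, 159, 165
The 2 values of 141 occupy positions 3–4 → average rank (3+4)/2 = 3.5.
Gus has value 141 mmHg → rank 3.5.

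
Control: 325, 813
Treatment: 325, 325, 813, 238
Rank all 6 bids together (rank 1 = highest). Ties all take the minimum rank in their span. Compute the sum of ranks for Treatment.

13

Sorted (descending): 813, 813, 325, 325, 325, 238
The 2 values of 813 occupy positions 1–2 → each gets rank 1.
The 3 values of 325 occupy positions 3–5 → each gets rank 3.
Treatment values → pooled ranks: 325→3, 325→3, 813→1, 238→6
Rank sum = 3 + 3 + 1 + 6 = 13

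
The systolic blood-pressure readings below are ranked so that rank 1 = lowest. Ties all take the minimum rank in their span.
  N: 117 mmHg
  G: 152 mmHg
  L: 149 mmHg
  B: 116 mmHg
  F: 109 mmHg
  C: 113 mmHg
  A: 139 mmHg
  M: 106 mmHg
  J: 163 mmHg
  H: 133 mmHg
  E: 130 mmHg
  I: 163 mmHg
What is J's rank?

Sorted (ascending): 106, 109, 113, 116, 117, 130, 133, 139, 149, 152, 163, 163
The 2 values of 163 occupy positions 11–12 → each gets rank 11.
J has value 163 mmHg → rank 11.

11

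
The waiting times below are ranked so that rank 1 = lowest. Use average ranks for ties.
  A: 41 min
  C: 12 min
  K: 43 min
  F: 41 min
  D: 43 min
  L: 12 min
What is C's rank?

Sorted (ascending): 12, 12, 41, 41, 43, 43
The 2 values of 12 occupy positions 1–2 → average rank (1+2)/2 = 1.5.
The 2 values of 41 occupy positions 3–4 → average rank (3+4)/2 = 3.5.
The 2 values of 43 occupy positions 5–6 → average rank (5+6)/2 = 5.5.
C has value 12 min → rank 1.5.

1.5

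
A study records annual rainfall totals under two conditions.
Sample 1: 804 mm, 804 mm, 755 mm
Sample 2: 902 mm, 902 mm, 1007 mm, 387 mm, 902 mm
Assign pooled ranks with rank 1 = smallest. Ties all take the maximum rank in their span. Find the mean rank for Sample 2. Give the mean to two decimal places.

Sorted (ascending): 387, 755, 804, 804, 902, 902, 902, 1007
The 2 values of 804 occupy positions 3–4 → each gets rank 4.
The 3 values of 902 occupy positions 5–7 → each gets rank 7.
Sample 2 values → pooled ranks: 902→7, 902→7, 1007→8, 387→1, 902→7
Mean rank = (7 + 7 + 8 + 1 + 7) / 5 = 6.00

6.00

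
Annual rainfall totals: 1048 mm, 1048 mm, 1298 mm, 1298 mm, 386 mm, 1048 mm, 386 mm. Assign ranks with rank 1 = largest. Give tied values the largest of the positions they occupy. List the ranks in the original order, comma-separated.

5, 5, 2, 2, 7, 5, 7

Sorted (descending): 1298, 1298, 1048, 1048, 1048, 386, 386
The 2 values of 1298 occupy positions 1–2 → each gets rank 2.
The 3 values of 1048 occupy positions 3–5 → each gets rank 5.
The 2 values of 386 occupy positions 6–7 → each gets rank 7.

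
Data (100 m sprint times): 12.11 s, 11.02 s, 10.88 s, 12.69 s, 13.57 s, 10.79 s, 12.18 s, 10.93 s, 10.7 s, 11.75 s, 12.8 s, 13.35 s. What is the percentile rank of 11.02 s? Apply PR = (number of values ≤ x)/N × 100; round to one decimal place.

N = 12.
Strictly below 11.02: 4. Equal to 11.02: 1.
PR = 5/12 × 100 = 41.7

41.7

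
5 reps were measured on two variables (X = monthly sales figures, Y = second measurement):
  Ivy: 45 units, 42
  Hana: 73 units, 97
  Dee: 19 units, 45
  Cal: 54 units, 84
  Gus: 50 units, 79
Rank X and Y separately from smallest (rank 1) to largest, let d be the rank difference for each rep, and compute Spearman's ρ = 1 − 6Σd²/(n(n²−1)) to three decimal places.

Ranks of variable 1: 2, 5, 1, 4, 3
Ranks of variable 2: 1, 5, 2, 4, 3
d = r₁ − r₂: 1, 0, -1, 0, 0
d²: 1, 0, 1, 0, 0; Σd² = 2
ρ = 1 − 6·2/(5·24) = 1 − 12/120 = 0.900

0.900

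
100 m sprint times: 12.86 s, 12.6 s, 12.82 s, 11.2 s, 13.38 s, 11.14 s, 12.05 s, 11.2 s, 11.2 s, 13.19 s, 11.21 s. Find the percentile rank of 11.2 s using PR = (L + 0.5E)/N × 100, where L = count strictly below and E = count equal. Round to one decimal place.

N = 11.
Strictly below 11.2: 1. Equal to 11.2: 3.
PR = (1 + 0.5·3)/11 × 100 = 22.7

22.7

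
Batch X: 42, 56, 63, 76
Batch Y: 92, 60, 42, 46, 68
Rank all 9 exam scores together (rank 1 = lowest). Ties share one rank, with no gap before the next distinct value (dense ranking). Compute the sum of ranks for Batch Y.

21

Sorted (ascending): 42, 42, 46, 56, 60, 63, 68, 76, 92
The 2 values of 42 share dense rank 1.
Remaining distinct values take the next consecutive integers.
Batch Y values → pooled ranks: 92→8, 60→4, 42→1, 46→2, 68→6
Rank sum = 8 + 4 + 1 + 2 + 6 = 21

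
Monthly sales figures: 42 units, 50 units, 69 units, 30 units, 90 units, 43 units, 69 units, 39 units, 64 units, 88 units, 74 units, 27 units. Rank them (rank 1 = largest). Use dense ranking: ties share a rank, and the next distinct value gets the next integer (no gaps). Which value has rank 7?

43

Sorted (descending): 90, 88, 74, 69, 69, 64, 50, 43, 42, 39, 30, 27
The 2 values of 69 share dense rank 4.
Remaining distinct values take the next consecutive integers.
Rank 7 → value 43.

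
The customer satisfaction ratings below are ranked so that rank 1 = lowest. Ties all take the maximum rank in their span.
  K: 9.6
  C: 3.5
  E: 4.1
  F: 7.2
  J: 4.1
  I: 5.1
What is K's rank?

6

Sorted (ascending): 3.5, 4.1, 4.1, 5.1, 7.2, 9.6
The 2 values of 4.1 occupy positions 2–3 → each gets rank 3.
K has value 9.6 → rank 6.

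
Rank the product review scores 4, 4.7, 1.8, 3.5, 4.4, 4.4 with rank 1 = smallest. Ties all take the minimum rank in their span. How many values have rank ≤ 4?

5

Sorted (ascending): 1.8, 3.5, 4, 4.4, 4.4, 4.7
The 2 values of 4.4 occupy positions 4–5 → each gets rank 4.
Ranks ≤ 4: {1, 2, 3, 4, 4} → 5 values.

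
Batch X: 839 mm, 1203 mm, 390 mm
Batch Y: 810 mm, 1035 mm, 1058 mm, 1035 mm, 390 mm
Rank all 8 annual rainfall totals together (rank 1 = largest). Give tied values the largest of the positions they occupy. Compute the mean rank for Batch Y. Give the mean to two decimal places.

4.80

Sorted (descending): 1203, 1058, 1035, 1035, 839, 810, 390, 390
The 2 values of 1035 occupy positions 3–4 → each gets rank 4.
The 2 values of 390 occupy positions 7–8 → each gets rank 8.
Batch Y values → pooled ranks: 810→6, 1035→4, 1058→2, 1035→4, 390→8
Mean rank = (6 + 4 + 2 + 4 + 8) / 5 = 4.80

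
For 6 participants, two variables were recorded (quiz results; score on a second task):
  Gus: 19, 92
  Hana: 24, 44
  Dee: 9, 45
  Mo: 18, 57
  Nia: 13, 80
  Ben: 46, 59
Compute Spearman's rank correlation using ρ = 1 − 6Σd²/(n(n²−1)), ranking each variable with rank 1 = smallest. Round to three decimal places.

0.029

Ranks of variable 1: 4, 5, 1, 3, 2, 6
Ranks of variable 2: 6, 1, 2, 3, 5, 4
d = r₁ − r₂: -2, 4, -1, 0, -3, 2
d²: 4, 16, 1, 0, 9, 4; Σd² = 34
ρ = 1 − 6·34/(6·35) = 1 − 204/210 = 0.029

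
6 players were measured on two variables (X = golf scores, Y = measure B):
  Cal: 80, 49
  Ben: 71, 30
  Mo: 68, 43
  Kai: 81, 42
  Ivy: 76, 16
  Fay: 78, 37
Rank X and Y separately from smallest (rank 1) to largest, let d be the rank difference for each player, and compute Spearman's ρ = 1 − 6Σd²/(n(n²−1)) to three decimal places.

Ranks of variable 1: 5, 2, 1, 6, 3, 4
Ranks of variable 2: 6, 2, 5, 4, 1, 3
d = r₁ − r₂: -1, 0, -4, 2, 2, 1
d²: 1, 0, 16, 4, 4, 1; Σd² = 26
ρ = 1 − 6·26/(6·35) = 1 − 156/210 = 0.257

0.257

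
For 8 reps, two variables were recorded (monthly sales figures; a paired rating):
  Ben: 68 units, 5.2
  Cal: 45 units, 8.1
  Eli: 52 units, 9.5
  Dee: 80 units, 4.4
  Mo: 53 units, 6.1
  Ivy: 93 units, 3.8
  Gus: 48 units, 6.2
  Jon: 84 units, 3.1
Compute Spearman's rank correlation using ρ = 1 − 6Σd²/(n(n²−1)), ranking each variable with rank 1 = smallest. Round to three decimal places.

-0.905

Ranks of variable 1: 5, 1, 3, 6, 4, 8, 2, 7
Ranks of variable 2: 4, 7, 8, 3, 5, 2, 6, 1
d = r₁ − r₂: 1, -6, -5, 3, -1, 6, -4, 6
d²: 1, 36, 25, 9, 1, 36, 16, 36; Σd² = 160
ρ = 1 − 6·160/(8·63) = 1 − 960/504 = -0.905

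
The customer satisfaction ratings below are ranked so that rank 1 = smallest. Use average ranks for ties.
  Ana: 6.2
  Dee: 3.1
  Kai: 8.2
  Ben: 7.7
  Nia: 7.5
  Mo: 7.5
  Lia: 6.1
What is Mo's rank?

Sorted (ascending): 3.1, 6.1, 6.2, 7.5, 7.5, 7.7, 8.2
The 2 values of 7.5 occupy positions 4–5 → average rank (4+5)/2 = 4.5.
Mo has value 7.5 → rank 4.5.

4.5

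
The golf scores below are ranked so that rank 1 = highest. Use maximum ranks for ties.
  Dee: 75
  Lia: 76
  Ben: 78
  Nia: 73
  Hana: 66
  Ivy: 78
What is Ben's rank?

Sorted (descending): 78, 78, 76, 75, 73, 66
The 2 values of 78 occupy positions 1–2 → each gets rank 2.
Ben has value 78 → rank 2.

2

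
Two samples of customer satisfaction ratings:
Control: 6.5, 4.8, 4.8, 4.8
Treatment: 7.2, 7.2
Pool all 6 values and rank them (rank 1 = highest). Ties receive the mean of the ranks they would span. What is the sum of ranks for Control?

Sorted (descending): 7.2, 7.2, 6.5, 4.8, 4.8, 4.8
The 2 values of 7.2 occupy positions 1–2 → average rank (1+2)/2 = 1.5.
The 3 values of 4.8 occupy positions 4–6 → average rank 5.
Control values → pooled ranks: 6.5→3, 4.8→5, 4.8→5, 4.8→5
Rank sum = 3 + 5 + 5 + 5 = 18

18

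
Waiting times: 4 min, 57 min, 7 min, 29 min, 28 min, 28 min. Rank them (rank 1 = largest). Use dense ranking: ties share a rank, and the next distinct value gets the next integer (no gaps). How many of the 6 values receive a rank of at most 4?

5

Sorted (descending): 57, 29, 28, 28, 7, 4
The 2 values of 28 share dense rank 3.
Remaining distinct values take the next consecutive integers.
Ranks ≤ 4: {1, 2, 3, 3, 4} → 5 values.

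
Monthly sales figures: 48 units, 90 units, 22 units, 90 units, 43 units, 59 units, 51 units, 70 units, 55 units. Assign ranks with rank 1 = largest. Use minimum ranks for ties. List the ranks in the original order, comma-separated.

Sorted (descending): 90, 90, 70, 59, 55, 51, 48, 43, 22
The 2 values of 90 occupy positions 1–2 → each gets rank 1.

7, 1, 9, 1, 8, 4, 6, 3, 5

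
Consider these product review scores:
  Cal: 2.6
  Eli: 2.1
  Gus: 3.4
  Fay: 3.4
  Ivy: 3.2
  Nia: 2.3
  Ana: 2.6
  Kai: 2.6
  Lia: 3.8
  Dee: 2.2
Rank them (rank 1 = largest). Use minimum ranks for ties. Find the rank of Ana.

5

Sorted (descending): 3.8, 3.4, 3.4, 3.2, 2.6, 2.6, 2.6, 2.3, 2.2, 2.1
The 2 values of 3.4 occupy positions 2–3 → each gets rank 2.
The 3 values of 2.6 occupy positions 5–7 → each gets rank 5.
Ana has value 2.6 → rank 5.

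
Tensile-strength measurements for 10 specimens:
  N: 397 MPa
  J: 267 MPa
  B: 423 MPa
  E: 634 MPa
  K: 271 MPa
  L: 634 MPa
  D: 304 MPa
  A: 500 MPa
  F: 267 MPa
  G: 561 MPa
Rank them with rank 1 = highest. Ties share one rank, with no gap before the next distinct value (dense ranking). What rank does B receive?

4

Sorted (descending): 634, 634, 561, 500, 423, 397, 304, 271, 267, 267
The 2 values of 634 share dense rank 1.
The 2 values of 267 share dense rank 8.
Remaining distinct values take the next consecutive integers.
B has value 423 MPa → rank 4.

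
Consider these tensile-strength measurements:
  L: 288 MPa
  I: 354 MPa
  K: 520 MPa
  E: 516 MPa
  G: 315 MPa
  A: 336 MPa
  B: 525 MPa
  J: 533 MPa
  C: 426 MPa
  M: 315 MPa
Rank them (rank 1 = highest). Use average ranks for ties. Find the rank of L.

10

Sorted (descending): 533, 525, 520, 516, 426, 354, 336, 315, 315, 288
The 2 values of 315 occupy positions 8–9 → average rank (8+9)/2 = 8.5.
L has value 288 MPa → rank 10.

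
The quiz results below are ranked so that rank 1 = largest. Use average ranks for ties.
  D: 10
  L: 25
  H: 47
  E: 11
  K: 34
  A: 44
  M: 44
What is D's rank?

7

Sorted (descending): 47, 44, 44, 34, 25, 11, 10
The 2 values of 44 occupy positions 2–3 → average rank (2+3)/2 = 2.5.
D has value 10 → rank 7.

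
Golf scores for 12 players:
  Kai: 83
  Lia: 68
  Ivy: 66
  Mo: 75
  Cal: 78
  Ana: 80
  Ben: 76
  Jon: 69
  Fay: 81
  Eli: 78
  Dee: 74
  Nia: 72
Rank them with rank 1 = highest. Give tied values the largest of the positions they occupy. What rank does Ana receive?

Sorted (descending): 83, 81, 80, 78, 78, 76, 75, 74, 72, 69, 68, 66
The 2 values of 78 occupy positions 4–5 → each gets rank 5.
Ana has value 80 → rank 3.

3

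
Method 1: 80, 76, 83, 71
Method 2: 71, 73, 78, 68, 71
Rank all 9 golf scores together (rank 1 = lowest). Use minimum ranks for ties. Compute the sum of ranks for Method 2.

17

Sorted (ascending): 68, 71, 71, 71, 73, 76, 78, 80, 83
The 3 values of 71 occupy positions 2–4 → each gets rank 2.
Method 2 values → pooled ranks: 71→2, 73→5, 78→7, 68→1, 71→2
Rank sum = 2 + 5 + 7 + 1 + 2 = 17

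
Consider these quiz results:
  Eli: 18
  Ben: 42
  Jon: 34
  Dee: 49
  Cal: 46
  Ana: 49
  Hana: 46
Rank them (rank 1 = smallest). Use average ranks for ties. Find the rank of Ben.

3

Sorted (ascending): 18, 34, 42, 46, 46, 49, 49
The 2 values of 46 occupy positions 4–5 → average rank (4+5)/2 = 4.5.
The 2 values of 49 occupy positions 6–7 → average rank (6+7)/2 = 6.5.
Ben has value 42 → rank 3.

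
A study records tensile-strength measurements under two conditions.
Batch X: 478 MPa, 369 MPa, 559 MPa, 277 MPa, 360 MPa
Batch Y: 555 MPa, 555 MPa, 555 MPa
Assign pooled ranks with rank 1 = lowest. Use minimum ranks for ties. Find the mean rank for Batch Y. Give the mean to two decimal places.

Sorted (ascending): 277, 360, 369, 478, 555, 555, 555, 559
The 3 values of 555 occupy positions 5–7 → each gets rank 5.
Batch Y values → pooled ranks: 555→5, 555→5, 555→5
Mean rank = (5 + 5 + 5) / 3 = 5.00

5.00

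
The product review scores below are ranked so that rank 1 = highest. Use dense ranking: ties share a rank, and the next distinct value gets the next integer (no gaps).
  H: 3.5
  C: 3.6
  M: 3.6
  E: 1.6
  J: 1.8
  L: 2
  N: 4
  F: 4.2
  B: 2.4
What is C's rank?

3

Sorted (descending): 4.2, 4, 3.6, 3.6, 3.5, 2.4, 2, 1.8, 1.6
The 2 values of 3.6 share dense rank 3.
Remaining distinct values take the next consecutive integers.
C has value 3.6 → rank 3.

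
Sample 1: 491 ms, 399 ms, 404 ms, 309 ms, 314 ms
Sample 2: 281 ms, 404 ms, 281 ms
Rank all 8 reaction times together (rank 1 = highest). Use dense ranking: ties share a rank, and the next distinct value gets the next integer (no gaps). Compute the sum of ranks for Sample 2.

14

Sorted (descending): 491, 404, 404, 399, 314, 309, 281, 281
The 2 values of 404 share dense rank 2.
The 2 values of 281 share dense rank 6.
Remaining distinct values take the next consecutive integers.
Sample 2 values → pooled ranks: 281→6, 404→2, 281→6
Rank sum = 6 + 2 + 6 = 14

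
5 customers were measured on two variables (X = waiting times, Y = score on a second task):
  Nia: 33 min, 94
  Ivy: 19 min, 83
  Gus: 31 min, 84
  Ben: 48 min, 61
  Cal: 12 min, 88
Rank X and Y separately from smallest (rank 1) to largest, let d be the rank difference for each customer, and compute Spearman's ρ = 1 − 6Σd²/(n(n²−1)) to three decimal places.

-0.300

Ranks of variable 1: 4, 2, 3, 5, 1
Ranks of variable 2: 5, 2, 3, 1, 4
d = r₁ − r₂: -1, 0, 0, 4, -3
d²: 1, 0, 0, 16, 9; Σd² = 26
ρ = 1 − 6·26/(5·24) = 1 − 156/120 = -0.300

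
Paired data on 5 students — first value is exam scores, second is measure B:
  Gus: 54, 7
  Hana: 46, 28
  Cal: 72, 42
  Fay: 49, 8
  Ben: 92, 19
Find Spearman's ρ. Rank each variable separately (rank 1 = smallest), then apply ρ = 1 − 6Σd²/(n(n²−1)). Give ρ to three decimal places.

Ranks of variable 1: 3, 1, 4, 2, 5
Ranks of variable 2: 1, 4, 5, 2, 3
d = r₁ − r₂: 2, -3, -1, 0, 2
d²: 4, 9, 1, 0, 4; Σd² = 18
ρ = 1 − 6·18/(5·24) = 1 − 108/120 = 0.100

0.100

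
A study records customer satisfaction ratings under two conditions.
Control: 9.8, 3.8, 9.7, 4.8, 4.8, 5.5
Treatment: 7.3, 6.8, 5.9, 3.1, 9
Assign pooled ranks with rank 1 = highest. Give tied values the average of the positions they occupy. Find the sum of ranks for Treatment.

Sorted (descending): 9.8, 9.7, 9, 7.3, 6.8, 5.9, 5.5, 4.8, 4.8, 3.8, 3.1
The 2 values of 4.8 occupy positions 8–9 → average rank (8+9)/2 = 8.5.
Treatment values → pooled ranks: 7.3→4, 6.8→5, 5.9→6, 3.1→11, 9→3
Rank sum = 4 + 5 + 6 + 11 + 3 = 29

29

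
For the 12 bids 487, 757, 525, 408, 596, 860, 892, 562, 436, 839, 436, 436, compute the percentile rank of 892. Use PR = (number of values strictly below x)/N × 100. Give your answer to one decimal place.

91.7

N = 12.
Strictly below 892: 11. Equal to 892: 1.
PR = 11/12 × 100 = 91.7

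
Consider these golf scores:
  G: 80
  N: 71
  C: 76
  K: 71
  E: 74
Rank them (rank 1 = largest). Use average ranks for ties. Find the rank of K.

4.5

Sorted (descending): 80, 76, 74, 71, 71
The 2 values of 71 occupy positions 4–5 → average rank (4+5)/2 = 4.5.
K has value 71 → rank 4.5.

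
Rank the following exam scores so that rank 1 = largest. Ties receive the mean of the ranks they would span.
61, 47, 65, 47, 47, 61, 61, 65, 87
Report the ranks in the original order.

Sorted (descending): 87, 65, 65, 61, 61, 61, 47, 47, 47
The 2 values of 65 occupy positions 2–3 → average rank (2+3)/2 = 2.5.
The 3 values of 61 occupy positions 4–6 → average rank 5.
The 3 values of 47 occupy positions 7–9 → average rank 8.

5, 8, 2.5, 8, 8, 5, 5, 2.5, 1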